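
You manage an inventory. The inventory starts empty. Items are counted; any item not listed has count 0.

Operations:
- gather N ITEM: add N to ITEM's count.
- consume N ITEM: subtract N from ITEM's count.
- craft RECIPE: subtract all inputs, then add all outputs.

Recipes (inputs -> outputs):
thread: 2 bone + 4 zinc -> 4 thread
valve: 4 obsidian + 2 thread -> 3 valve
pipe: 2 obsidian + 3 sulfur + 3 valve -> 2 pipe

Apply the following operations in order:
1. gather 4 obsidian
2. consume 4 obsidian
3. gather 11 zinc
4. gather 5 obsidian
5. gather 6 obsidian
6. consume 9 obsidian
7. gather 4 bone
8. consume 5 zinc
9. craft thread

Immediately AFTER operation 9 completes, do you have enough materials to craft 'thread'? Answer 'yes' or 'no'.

After 1 (gather 4 obsidian): obsidian=4
After 2 (consume 4 obsidian): (empty)
After 3 (gather 11 zinc): zinc=11
After 4 (gather 5 obsidian): obsidian=5 zinc=11
After 5 (gather 6 obsidian): obsidian=11 zinc=11
After 6 (consume 9 obsidian): obsidian=2 zinc=11
After 7 (gather 4 bone): bone=4 obsidian=2 zinc=11
After 8 (consume 5 zinc): bone=4 obsidian=2 zinc=6
After 9 (craft thread): bone=2 obsidian=2 thread=4 zinc=2

Answer: no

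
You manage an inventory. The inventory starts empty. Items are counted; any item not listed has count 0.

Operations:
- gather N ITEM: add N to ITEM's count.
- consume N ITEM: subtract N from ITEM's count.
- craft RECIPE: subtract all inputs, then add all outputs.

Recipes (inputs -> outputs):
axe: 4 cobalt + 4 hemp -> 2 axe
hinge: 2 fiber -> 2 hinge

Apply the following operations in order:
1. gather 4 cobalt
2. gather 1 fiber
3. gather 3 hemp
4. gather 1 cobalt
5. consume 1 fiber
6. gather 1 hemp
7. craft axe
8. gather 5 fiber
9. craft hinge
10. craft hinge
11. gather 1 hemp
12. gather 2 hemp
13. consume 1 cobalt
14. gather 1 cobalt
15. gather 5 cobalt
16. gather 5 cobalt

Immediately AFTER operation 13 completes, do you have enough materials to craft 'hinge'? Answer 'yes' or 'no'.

After 1 (gather 4 cobalt): cobalt=4
After 2 (gather 1 fiber): cobalt=4 fiber=1
After 3 (gather 3 hemp): cobalt=4 fiber=1 hemp=3
After 4 (gather 1 cobalt): cobalt=5 fiber=1 hemp=3
After 5 (consume 1 fiber): cobalt=5 hemp=3
After 6 (gather 1 hemp): cobalt=5 hemp=4
After 7 (craft axe): axe=2 cobalt=1
After 8 (gather 5 fiber): axe=2 cobalt=1 fiber=5
After 9 (craft hinge): axe=2 cobalt=1 fiber=3 hinge=2
After 10 (craft hinge): axe=2 cobalt=1 fiber=1 hinge=4
After 11 (gather 1 hemp): axe=2 cobalt=1 fiber=1 hemp=1 hinge=4
After 12 (gather 2 hemp): axe=2 cobalt=1 fiber=1 hemp=3 hinge=4
After 13 (consume 1 cobalt): axe=2 fiber=1 hemp=3 hinge=4

Answer: no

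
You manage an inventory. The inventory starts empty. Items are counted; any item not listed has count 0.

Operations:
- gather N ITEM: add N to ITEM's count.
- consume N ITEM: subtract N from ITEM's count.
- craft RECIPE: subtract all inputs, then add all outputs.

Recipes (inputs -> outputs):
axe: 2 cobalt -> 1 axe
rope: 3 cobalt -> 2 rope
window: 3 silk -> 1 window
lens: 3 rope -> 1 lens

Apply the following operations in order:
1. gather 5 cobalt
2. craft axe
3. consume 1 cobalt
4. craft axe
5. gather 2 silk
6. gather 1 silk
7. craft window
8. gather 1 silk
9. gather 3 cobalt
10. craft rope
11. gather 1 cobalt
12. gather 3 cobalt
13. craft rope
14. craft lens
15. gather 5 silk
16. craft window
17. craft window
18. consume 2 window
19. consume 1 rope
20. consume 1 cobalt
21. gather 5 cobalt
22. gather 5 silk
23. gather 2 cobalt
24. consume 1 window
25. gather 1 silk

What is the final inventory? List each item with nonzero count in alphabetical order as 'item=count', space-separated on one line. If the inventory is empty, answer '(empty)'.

After 1 (gather 5 cobalt): cobalt=5
After 2 (craft axe): axe=1 cobalt=3
After 3 (consume 1 cobalt): axe=1 cobalt=2
After 4 (craft axe): axe=2
After 5 (gather 2 silk): axe=2 silk=2
After 6 (gather 1 silk): axe=2 silk=3
After 7 (craft window): axe=2 window=1
After 8 (gather 1 silk): axe=2 silk=1 window=1
After 9 (gather 3 cobalt): axe=2 cobalt=3 silk=1 window=1
After 10 (craft rope): axe=2 rope=2 silk=1 window=1
After 11 (gather 1 cobalt): axe=2 cobalt=1 rope=2 silk=1 window=1
After 12 (gather 3 cobalt): axe=2 cobalt=4 rope=2 silk=1 window=1
After 13 (craft rope): axe=2 cobalt=1 rope=4 silk=1 window=1
After 14 (craft lens): axe=2 cobalt=1 lens=1 rope=1 silk=1 window=1
After 15 (gather 5 silk): axe=2 cobalt=1 lens=1 rope=1 silk=6 window=1
After 16 (craft window): axe=2 cobalt=1 lens=1 rope=1 silk=3 window=2
After 17 (craft window): axe=2 cobalt=1 lens=1 rope=1 window=3
After 18 (consume 2 window): axe=2 cobalt=1 lens=1 rope=1 window=1
After 19 (consume 1 rope): axe=2 cobalt=1 lens=1 window=1
After 20 (consume 1 cobalt): axe=2 lens=1 window=1
After 21 (gather 5 cobalt): axe=2 cobalt=5 lens=1 window=1
After 22 (gather 5 silk): axe=2 cobalt=5 lens=1 silk=5 window=1
After 23 (gather 2 cobalt): axe=2 cobalt=7 lens=1 silk=5 window=1
After 24 (consume 1 window): axe=2 cobalt=7 lens=1 silk=5
After 25 (gather 1 silk): axe=2 cobalt=7 lens=1 silk=6

Answer: axe=2 cobalt=7 lens=1 silk=6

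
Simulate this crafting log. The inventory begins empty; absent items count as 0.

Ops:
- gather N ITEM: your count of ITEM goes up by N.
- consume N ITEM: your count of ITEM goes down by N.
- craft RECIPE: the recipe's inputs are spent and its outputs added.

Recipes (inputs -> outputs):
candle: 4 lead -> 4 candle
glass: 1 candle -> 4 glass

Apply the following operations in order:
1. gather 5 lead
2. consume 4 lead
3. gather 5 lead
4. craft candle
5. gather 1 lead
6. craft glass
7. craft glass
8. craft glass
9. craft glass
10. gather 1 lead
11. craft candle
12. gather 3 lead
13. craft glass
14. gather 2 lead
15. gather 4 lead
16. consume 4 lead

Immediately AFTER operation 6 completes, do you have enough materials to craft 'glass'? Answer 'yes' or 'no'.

After 1 (gather 5 lead): lead=5
After 2 (consume 4 lead): lead=1
After 3 (gather 5 lead): lead=6
After 4 (craft candle): candle=4 lead=2
After 5 (gather 1 lead): candle=4 lead=3
After 6 (craft glass): candle=3 glass=4 lead=3

Answer: yes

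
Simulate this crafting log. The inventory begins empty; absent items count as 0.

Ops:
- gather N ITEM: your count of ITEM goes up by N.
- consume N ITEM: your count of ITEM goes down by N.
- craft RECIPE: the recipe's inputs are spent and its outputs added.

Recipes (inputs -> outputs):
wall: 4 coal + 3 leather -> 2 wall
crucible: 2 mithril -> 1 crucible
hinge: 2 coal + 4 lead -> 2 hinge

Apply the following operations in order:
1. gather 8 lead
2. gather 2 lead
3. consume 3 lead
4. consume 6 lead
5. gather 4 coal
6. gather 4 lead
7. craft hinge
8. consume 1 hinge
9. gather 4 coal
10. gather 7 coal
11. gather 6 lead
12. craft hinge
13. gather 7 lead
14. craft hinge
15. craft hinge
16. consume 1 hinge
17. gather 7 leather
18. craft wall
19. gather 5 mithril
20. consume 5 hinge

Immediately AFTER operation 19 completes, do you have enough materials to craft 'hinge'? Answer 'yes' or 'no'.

After 1 (gather 8 lead): lead=8
After 2 (gather 2 lead): lead=10
After 3 (consume 3 lead): lead=7
After 4 (consume 6 lead): lead=1
After 5 (gather 4 coal): coal=4 lead=1
After 6 (gather 4 lead): coal=4 lead=5
After 7 (craft hinge): coal=2 hinge=2 lead=1
After 8 (consume 1 hinge): coal=2 hinge=1 lead=1
After 9 (gather 4 coal): coal=6 hinge=1 lead=1
After 10 (gather 7 coal): coal=13 hinge=1 lead=1
After 11 (gather 6 lead): coal=13 hinge=1 lead=7
After 12 (craft hinge): coal=11 hinge=3 lead=3
After 13 (gather 7 lead): coal=11 hinge=3 lead=10
After 14 (craft hinge): coal=9 hinge=5 lead=6
After 15 (craft hinge): coal=7 hinge=7 lead=2
After 16 (consume 1 hinge): coal=7 hinge=6 lead=2
After 17 (gather 7 leather): coal=7 hinge=6 lead=2 leather=7
After 18 (craft wall): coal=3 hinge=6 lead=2 leather=4 wall=2
After 19 (gather 5 mithril): coal=3 hinge=6 lead=2 leather=4 mithril=5 wall=2

Answer: no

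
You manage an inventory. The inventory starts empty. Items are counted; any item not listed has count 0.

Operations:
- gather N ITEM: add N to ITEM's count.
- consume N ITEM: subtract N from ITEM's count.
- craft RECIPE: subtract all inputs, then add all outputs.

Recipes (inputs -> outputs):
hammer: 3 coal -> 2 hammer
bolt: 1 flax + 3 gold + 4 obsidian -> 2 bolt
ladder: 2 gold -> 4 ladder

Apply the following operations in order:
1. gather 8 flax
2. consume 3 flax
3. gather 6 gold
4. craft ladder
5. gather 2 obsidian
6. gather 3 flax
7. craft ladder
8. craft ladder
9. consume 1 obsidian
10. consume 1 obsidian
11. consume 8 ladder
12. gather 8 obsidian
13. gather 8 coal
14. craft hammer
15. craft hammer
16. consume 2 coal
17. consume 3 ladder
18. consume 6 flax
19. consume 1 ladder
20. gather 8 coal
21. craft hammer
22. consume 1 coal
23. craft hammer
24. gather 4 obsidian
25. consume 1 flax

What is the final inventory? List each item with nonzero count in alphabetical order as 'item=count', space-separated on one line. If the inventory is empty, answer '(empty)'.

Answer: coal=1 flax=1 hammer=8 obsidian=12

Derivation:
After 1 (gather 8 flax): flax=8
After 2 (consume 3 flax): flax=5
After 3 (gather 6 gold): flax=5 gold=6
After 4 (craft ladder): flax=5 gold=4 ladder=4
After 5 (gather 2 obsidian): flax=5 gold=4 ladder=4 obsidian=2
After 6 (gather 3 flax): flax=8 gold=4 ladder=4 obsidian=2
After 7 (craft ladder): flax=8 gold=2 ladder=8 obsidian=2
After 8 (craft ladder): flax=8 ladder=12 obsidian=2
After 9 (consume 1 obsidian): flax=8 ladder=12 obsidian=1
After 10 (consume 1 obsidian): flax=8 ladder=12
After 11 (consume 8 ladder): flax=8 ladder=4
After 12 (gather 8 obsidian): flax=8 ladder=4 obsidian=8
After 13 (gather 8 coal): coal=8 flax=8 ladder=4 obsidian=8
After 14 (craft hammer): coal=5 flax=8 hammer=2 ladder=4 obsidian=8
After 15 (craft hammer): coal=2 flax=8 hammer=4 ladder=4 obsidian=8
After 16 (consume 2 coal): flax=8 hammer=4 ladder=4 obsidian=8
After 17 (consume 3 ladder): flax=8 hammer=4 ladder=1 obsidian=8
After 18 (consume 6 flax): flax=2 hammer=4 ladder=1 obsidian=8
After 19 (consume 1 ladder): flax=2 hammer=4 obsidian=8
After 20 (gather 8 coal): coal=8 flax=2 hammer=4 obsidian=8
After 21 (craft hammer): coal=5 flax=2 hammer=6 obsidian=8
After 22 (consume 1 coal): coal=4 flax=2 hammer=6 obsidian=8
After 23 (craft hammer): coal=1 flax=2 hammer=8 obsidian=8
After 24 (gather 4 obsidian): coal=1 flax=2 hammer=8 obsidian=12
After 25 (consume 1 flax): coal=1 flax=1 hammer=8 obsidian=12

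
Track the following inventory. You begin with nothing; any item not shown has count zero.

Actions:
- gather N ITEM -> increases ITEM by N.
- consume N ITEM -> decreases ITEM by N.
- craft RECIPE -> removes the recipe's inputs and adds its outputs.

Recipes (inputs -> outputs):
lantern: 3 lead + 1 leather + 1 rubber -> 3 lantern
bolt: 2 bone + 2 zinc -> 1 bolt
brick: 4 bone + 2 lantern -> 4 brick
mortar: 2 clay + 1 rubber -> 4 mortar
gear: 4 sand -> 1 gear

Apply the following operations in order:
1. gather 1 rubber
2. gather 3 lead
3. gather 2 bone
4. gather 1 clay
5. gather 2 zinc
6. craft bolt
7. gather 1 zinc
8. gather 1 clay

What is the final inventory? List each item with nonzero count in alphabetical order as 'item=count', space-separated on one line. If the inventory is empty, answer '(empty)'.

After 1 (gather 1 rubber): rubber=1
After 2 (gather 3 lead): lead=3 rubber=1
After 3 (gather 2 bone): bone=2 lead=3 rubber=1
After 4 (gather 1 clay): bone=2 clay=1 lead=3 rubber=1
After 5 (gather 2 zinc): bone=2 clay=1 lead=3 rubber=1 zinc=2
After 6 (craft bolt): bolt=1 clay=1 lead=3 rubber=1
After 7 (gather 1 zinc): bolt=1 clay=1 lead=3 rubber=1 zinc=1
After 8 (gather 1 clay): bolt=1 clay=2 lead=3 rubber=1 zinc=1

Answer: bolt=1 clay=2 lead=3 rubber=1 zinc=1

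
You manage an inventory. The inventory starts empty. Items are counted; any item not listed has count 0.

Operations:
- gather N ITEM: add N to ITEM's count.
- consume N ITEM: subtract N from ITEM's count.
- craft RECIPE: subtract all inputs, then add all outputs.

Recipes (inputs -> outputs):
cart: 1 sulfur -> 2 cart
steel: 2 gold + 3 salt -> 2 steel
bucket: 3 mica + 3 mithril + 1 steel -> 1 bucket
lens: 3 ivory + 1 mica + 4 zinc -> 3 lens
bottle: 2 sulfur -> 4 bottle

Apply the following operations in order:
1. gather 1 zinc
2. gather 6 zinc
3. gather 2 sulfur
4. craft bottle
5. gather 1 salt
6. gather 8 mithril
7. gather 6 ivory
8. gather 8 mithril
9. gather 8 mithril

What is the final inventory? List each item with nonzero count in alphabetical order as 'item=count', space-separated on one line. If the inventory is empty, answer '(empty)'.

Answer: bottle=4 ivory=6 mithril=24 salt=1 zinc=7

Derivation:
After 1 (gather 1 zinc): zinc=1
After 2 (gather 6 zinc): zinc=7
After 3 (gather 2 sulfur): sulfur=2 zinc=7
After 4 (craft bottle): bottle=4 zinc=7
After 5 (gather 1 salt): bottle=4 salt=1 zinc=7
After 6 (gather 8 mithril): bottle=4 mithril=8 salt=1 zinc=7
After 7 (gather 6 ivory): bottle=4 ivory=6 mithril=8 salt=1 zinc=7
After 8 (gather 8 mithril): bottle=4 ivory=6 mithril=16 salt=1 zinc=7
After 9 (gather 8 mithril): bottle=4 ivory=6 mithril=24 salt=1 zinc=7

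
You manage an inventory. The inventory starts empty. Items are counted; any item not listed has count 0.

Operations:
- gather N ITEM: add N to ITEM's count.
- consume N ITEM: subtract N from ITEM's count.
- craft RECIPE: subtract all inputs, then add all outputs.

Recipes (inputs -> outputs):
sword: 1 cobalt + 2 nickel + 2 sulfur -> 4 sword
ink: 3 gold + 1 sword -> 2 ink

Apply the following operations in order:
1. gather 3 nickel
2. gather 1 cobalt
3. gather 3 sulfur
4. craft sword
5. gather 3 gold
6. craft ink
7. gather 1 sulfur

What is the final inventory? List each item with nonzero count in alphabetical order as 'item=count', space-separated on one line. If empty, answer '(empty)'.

After 1 (gather 3 nickel): nickel=3
After 2 (gather 1 cobalt): cobalt=1 nickel=3
After 3 (gather 3 sulfur): cobalt=1 nickel=3 sulfur=3
After 4 (craft sword): nickel=1 sulfur=1 sword=4
After 5 (gather 3 gold): gold=3 nickel=1 sulfur=1 sword=4
After 6 (craft ink): ink=2 nickel=1 sulfur=1 sword=3
After 7 (gather 1 sulfur): ink=2 nickel=1 sulfur=2 sword=3

Answer: ink=2 nickel=1 sulfur=2 sword=3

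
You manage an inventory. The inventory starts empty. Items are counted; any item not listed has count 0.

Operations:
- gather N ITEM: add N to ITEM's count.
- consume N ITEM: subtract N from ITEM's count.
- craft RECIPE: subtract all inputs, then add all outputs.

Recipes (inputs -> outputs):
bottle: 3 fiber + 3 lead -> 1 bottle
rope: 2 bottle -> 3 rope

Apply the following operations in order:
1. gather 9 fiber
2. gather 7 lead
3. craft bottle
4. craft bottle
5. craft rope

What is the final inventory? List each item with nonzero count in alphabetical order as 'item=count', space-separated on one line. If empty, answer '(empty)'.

After 1 (gather 9 fiber): fiber=9
After 2 (gather 7 lead): fiber=9 lead=7
After 3 (craft bottle): bottle=1 fiber=6 lead=4
After 4 (craft bottle): bottle=2 fiber=3 lead=1
After 5 (craft rope): fiber=3 lead=1 rope=3

Answer: fiber=3 lead=1 rope=3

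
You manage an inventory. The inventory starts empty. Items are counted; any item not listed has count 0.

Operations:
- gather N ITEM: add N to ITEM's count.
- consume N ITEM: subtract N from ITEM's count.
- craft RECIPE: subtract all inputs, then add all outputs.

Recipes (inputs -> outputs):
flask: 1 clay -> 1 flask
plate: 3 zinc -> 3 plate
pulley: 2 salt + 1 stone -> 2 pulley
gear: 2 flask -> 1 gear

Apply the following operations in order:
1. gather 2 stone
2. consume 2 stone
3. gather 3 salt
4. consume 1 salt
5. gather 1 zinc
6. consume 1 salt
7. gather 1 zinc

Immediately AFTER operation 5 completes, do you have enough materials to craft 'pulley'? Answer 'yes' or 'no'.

After 1 (gather 2 stone): stone=2
After 2 (consume 2 stone): (empty)
After 3 (gather 3 salt): salt=3
After 4 (consume 1 salt): salt=2
After 5 (gather 1 zinc): salt=2 zinc=1

Answer: no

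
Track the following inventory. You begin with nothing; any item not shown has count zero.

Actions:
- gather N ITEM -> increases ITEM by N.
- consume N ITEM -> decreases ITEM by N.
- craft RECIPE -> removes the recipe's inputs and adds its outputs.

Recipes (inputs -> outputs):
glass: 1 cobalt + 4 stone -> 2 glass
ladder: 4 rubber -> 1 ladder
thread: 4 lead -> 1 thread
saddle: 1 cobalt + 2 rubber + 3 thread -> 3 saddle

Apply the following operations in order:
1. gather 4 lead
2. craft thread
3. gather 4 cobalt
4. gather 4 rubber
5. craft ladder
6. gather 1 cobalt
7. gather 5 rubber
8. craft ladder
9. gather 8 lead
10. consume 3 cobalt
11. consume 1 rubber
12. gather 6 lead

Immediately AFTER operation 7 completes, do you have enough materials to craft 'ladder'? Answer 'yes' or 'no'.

Answer: yes

Derivation:
After 1 (gather 4 lead): lead=4
After 2 (craft thread): thread=1
After 3 (gather 4 cobalt): cobalt=4 thread=1
After 4 (gather 4 rubber): cobalt=4 rubber=4 thread=1
After 5 (craft ladder): cobalt=4 ladder=1 thread=1
After 6 (gather 1 cobalt): cobalt=5 ladder=1 thread=1
After 7 (gather 5 rubber): cobalt=5 ladder=1 rubber=5 thread=1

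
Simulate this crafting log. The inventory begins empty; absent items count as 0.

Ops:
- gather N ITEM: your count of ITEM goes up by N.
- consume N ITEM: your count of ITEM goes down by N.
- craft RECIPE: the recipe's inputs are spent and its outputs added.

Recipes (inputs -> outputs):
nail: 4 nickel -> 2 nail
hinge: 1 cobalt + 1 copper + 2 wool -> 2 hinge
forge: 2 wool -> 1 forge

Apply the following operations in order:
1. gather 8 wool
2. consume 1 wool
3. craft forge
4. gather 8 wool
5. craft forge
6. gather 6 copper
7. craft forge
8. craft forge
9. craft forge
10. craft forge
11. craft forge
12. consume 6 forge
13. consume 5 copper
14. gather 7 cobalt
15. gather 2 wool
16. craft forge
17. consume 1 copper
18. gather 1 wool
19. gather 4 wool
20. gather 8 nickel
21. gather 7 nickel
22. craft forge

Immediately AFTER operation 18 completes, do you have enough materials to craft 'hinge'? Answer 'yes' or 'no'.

After 1 (gather 8 wool): wool=8
After 2 (consume 1 wool): wool=7
After 3 (craft forge): forge=1 wool=5
After 4 (gather 8 wool): forge=1 wool=13
After 5 (craft forge): forge=2 wool=11
After 6 (gather 6 copper): copper=6 forge=2 wool=11
After 7 (craft forge): copper=6 forge=3 wool=9
After 8 (craft forge): copper=6 forge=4 wool=7
After 9 (craft forge): copper=6 forge=5 wool=5
After 10 (craft forge): copper=6 forge=6 wool=3
After 11 (craft forge): copper=6 forge=7 wool=1
After 12 (consume 6 forge): copper=6 forge=1 wool=1
After 13 (consume 5 copper): copper=1 forge=1 wool=1
After 14 (gather 7 cobalt): cobalt=7 copper=1 forge=1 wool=1
After 15 (gather 2 wool): cobalt=7 copper=1 forge=1 wool=3
After 16 (craft forge): cobalt=7 copper=1 forge=2 wool=1
After 17 (consume 1 copper): cobalt=7 forge=2 wool=1
After 18 (gather 1 wool): cobalt=7 forge=2 wool=2

Answer: no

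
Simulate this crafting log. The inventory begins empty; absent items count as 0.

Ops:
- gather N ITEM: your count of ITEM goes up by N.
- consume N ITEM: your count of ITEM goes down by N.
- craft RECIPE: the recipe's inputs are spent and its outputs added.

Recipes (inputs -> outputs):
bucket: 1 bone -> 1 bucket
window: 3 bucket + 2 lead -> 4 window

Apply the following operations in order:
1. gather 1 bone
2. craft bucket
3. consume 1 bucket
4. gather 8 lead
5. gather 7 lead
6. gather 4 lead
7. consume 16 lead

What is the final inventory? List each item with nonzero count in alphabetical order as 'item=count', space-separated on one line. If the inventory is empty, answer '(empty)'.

Answer: lead=3

Derivation:
After 1 (gather 1 bone): bone=1
After 2 (craft bucket): bucket=1
After 3 (consume 1 bucket): (empty)
After 4 (gather 8 lead): lead=8
After 5 (gather 7 lead): lead=15
After 6 (gather 4 lead): lead=19
After 7 (consume 16 lead): lead=3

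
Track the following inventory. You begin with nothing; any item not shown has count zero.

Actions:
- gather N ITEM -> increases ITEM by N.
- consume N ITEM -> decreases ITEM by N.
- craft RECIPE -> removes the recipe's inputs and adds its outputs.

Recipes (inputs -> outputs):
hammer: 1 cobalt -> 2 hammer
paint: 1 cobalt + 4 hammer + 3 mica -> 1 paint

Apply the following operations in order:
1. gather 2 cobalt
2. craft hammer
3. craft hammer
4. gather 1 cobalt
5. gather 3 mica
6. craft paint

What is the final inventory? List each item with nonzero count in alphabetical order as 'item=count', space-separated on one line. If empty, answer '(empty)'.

After 1 (gather 2 cobalt): cobalt=2
After 2 (craft hammer): cobalt=1 hammer=2
After 3 (craft hammer): hammer=4
After 4 (gather 1 cobalt): cobalt=1 hammer=4
After 5 (gather 3 mica): cobalt=1 hammer=4 mica=3
After 6 (craft paint): paint=1

Answer: paint=1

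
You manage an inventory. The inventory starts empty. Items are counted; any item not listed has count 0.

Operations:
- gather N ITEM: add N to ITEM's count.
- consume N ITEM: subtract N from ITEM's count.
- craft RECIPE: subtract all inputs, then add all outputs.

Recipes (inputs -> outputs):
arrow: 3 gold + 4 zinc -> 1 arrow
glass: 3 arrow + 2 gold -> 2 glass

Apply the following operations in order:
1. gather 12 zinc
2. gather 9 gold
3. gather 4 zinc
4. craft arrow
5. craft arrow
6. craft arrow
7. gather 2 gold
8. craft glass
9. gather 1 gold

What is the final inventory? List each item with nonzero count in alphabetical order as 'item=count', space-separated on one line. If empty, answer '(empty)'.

After 1 (gather 12 zinc): zinc=12
After 2 (gather 9 gold): gold=9 zinc=12
After 3 (gather 4 zinc): gold=9 zinc=16
After 4 (craft arrow): arrow=1 gold=6 zinc=12
After 5 (craft arrow): arrow=2 gold=3 zinc=8
After 6 (craft arrow): arrow=3 zinc=4
After 7 (gather 2 gold): arrow=3 gold=2 zinc=4
After 8 (craft glass): glass=2 zinc=4
After 9 (gather 1 gold): glass=2 gold=1 zinc=4

Answer: glass=2 gold=1 zinc=4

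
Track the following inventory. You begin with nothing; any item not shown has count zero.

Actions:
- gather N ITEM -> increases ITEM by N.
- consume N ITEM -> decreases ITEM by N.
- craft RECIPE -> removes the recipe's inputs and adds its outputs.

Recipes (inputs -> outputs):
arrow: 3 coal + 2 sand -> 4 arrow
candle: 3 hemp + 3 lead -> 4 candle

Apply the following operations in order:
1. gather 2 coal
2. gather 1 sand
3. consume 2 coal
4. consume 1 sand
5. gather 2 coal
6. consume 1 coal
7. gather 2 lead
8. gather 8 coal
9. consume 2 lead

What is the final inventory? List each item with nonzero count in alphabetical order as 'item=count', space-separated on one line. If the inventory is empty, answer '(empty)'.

After 1 (gather 2 coal): coal=2
After 2 (gather 1 sand): coal=2 sand=1
After 3 (consume 2 coal): sand=1
After 4 (consume 1 sand): (empty)
After 5 (gather 2 coal): coal=2
After 6 (consume 1 coal): coal=1
After 7 (gather 2 lead): coal=1 lead=2
After 8 (gather 8 coal): coal=9 lead=2
After 9 (consume 2 lead): coal=9

Answer: coal=9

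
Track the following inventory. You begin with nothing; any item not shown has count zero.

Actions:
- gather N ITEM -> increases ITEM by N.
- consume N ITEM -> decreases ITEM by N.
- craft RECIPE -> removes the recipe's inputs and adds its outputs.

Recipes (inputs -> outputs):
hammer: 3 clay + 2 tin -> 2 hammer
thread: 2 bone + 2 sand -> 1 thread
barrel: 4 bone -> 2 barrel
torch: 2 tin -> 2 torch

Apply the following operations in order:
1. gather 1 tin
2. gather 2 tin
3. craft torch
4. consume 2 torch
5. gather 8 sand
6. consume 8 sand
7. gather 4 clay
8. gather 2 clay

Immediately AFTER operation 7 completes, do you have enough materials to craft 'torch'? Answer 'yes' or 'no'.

After 1 (gather 1 tin): tin=1
After 2 (gather 2 tin): tin=3
After 3 (craft torch): tin=1 torch=2
After 4 (consume 2 torch): tin=1
After 5 (gather 8 sand): sand=8 tin=1
After 6 (consume 8 sand): tin=1
After 7 (gather 4 clay): clay=4 tin=1

Answer: no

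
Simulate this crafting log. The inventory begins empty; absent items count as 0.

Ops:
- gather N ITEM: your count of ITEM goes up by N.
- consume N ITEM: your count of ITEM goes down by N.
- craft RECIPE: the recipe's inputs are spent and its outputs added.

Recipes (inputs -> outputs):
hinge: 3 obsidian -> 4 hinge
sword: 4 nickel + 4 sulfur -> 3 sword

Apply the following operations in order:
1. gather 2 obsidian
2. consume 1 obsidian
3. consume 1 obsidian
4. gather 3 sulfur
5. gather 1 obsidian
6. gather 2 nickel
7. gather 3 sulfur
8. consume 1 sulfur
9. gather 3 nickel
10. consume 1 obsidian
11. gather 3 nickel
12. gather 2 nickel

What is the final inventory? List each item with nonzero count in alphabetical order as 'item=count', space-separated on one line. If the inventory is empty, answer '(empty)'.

After 1 (gather 2 obsidian): obsidian=2
After 2 (consume 1 obsidian): obsidian=1
After 3 (consume 1 obsidian): (empty)
After 4 (gather 3 sulfur): sulfur=3
After 5 (gather 1 obsidian): obsidian=1 sulfur=3
After 6 (gather 2 nickel): nickel=2 obsidian=1 sulfur=3
After 7 (gather 3 sulfur): nickel=2 obsidian=1 sulfur=6
After 8 (consume 1 sulfur): nickel=2 obsidian=1 sulfur=5
After 9 (gather 3 nickel): nickel=5 obsidian=1 sulfur=5
After 10 (consume 1 obsidian): nickel=5 sulfur=5
After 11 (gather 3 nickel): nickel=8 sulfur=5
After 12 (gather 2 nickel): nickel=10 sulfur=5

Answer: nickel=10 sulfur=5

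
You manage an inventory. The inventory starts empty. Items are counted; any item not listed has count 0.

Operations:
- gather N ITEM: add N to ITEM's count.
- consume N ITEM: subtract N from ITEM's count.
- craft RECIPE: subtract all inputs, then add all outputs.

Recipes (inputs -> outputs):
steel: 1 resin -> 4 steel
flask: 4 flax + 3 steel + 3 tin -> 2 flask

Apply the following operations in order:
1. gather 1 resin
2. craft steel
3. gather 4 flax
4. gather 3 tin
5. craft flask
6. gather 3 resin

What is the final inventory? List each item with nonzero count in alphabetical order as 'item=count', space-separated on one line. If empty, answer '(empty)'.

Answer: flask=2 resin=3 steel=1

Derivation:
After 1 (gather 1 resin): resin=1
After 2 (craft steel): steel=4
After 3 (gather 4 flax): flax=4 steel=4
After 4 (gather 3 tin): flax=4 steel=4 tin=3
After 5 (craft flask): flask=2 steel=1
After 6 (gather 3 resin): flask=2 resin=3 steel=1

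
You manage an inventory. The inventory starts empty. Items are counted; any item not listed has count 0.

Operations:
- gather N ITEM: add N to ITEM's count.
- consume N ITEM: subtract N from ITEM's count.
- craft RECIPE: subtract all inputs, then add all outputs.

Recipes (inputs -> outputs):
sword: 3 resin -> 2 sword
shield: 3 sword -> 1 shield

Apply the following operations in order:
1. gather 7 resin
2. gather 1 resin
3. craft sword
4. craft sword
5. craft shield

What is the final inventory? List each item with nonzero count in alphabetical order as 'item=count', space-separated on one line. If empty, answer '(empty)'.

After 1 (gather 7 resin): resin=7
After 2 (gather 1 resin): resin=8
After 3 (craft sword): resin=5 sword=2
After 4 (craft sword): resin=2 sword=4
After 5 (craft shield): resin=2 shield=1 sword=1

Answer: resin=2 shield=1 sword=1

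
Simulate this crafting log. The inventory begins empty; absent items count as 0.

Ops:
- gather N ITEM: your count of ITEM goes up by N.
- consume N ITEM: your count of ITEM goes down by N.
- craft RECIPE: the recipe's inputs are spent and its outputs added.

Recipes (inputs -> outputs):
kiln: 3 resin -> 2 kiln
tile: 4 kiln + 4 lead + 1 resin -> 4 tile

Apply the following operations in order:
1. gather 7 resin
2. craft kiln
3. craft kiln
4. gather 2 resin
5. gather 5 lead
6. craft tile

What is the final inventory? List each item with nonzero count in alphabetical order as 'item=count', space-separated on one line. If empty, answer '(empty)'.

After 1 (gather 7 resin): resin=7
After 2 (craft kiln): kiln=2 resin=4
After 3 (craft kiln): kiln=4 resin=1
After 4 (gather 2 resin): kiln=4 resin=3
After 5 (gather 5 lead): kiln=4 lead=5 resin=3
After 6 (craft tile): lead=1 resin=2 tile=4

Answer: lead=1 resin=2 tile=4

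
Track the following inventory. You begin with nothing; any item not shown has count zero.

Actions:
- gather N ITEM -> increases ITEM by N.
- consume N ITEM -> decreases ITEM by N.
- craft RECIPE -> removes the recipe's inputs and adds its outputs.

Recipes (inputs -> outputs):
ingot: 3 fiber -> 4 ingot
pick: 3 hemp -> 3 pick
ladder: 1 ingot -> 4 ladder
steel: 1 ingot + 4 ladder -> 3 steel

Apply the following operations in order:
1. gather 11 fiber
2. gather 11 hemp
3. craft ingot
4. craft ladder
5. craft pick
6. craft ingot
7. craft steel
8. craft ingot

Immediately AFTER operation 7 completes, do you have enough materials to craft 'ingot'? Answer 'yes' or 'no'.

Answer: yes

Derivation:
After 1 (gather 11 fiber): fiber=11
After 2 (gather 11 hemp): fiber=11 hemp=11
After 3 (craft ingot): fiber=8 hemp=11 ingot=4
After 4 (craft ladder): fiber=8 hemp=11 ingot=3 ladder=4
After 5 (craft pick): fiber=8 hemp=8 ingot=3 ladder=4 pick=3
After 6 (craft ingot): fiber=5 hemp=8 ingot=7 ladder=4 pick=3
After 7 (craft steel): fiber=5 hemp=8 ingot=6 pick=3 steel=3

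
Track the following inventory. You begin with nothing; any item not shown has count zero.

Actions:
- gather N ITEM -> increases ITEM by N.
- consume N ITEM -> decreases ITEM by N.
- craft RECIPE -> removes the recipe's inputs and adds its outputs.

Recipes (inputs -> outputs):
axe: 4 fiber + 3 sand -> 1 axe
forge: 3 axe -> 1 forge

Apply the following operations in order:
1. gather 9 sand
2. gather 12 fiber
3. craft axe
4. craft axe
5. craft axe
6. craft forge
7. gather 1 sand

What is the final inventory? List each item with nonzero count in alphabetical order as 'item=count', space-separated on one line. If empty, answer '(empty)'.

After 1 (gather 9 sand): sand=9
After 2 (gather 12 fiber): fiber=12 sand=9
After 3 (craft axe): axe=1 fiber=8 sand=6
After 4 (craft axe): axe=2 fiber=4 sand=3
After 5 (craft axe): axe=3
After 6 (craft forge): forge=1
After 7 (gather 1 sand): forge=1 sand=1

Answer: forge=1 sand=1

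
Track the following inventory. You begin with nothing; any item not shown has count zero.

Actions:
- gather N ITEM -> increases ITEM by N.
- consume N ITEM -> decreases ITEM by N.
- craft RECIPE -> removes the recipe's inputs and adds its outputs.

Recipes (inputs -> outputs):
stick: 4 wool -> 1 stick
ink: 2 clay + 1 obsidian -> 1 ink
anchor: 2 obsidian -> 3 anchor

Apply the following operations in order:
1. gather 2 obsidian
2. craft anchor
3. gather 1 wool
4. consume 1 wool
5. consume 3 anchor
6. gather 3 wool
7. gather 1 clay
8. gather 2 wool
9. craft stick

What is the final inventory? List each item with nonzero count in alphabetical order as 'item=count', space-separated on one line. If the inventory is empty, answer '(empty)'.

After 1 (gather 2 obsidian): obsidian=2
After 2 (craft anchor): anchor=3
After 3 (gather 1 wool): anchor=3 wool=1
After 4 (consume 1 wool): anchor=3
After 5 (consume 3 anchor): (empty)
After 6 (gather 3 wool): wool=3
After 7 (gather 1 clay): clay=1 wool=3
After 8 (gather 2 wool): clay=1 wool=5
After 9 (craft stick): clay=1 stick=1 wool=1

Answer: clay=1 stick=1 wool=1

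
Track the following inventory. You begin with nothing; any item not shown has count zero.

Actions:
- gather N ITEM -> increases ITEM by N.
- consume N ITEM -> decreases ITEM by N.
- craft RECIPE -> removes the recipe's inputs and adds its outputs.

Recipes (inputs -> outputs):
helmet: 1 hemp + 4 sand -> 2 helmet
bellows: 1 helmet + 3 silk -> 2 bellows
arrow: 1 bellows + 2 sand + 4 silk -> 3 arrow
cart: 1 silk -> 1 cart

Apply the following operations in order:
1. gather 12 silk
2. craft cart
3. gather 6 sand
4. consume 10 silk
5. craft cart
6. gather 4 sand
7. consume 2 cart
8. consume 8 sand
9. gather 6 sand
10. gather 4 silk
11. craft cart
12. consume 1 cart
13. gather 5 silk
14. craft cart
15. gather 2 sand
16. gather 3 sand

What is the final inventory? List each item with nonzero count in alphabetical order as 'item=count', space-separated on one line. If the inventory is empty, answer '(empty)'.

Answer: cart=1 sand=13 silk=7

Derivation:
After 1 (gather 12 silk): silk=12
After 2 (craft cart): cart=1 silk=11
After 3 (gather 6 sand): cart=1 sand=6 silk=11
After 4 (consume 10 silk): cart=1 sand=6 silk=1
After 5 (craft cart): cart=2 sand=6
After 6 (gather 4 sand): cart=2 sand=10
After 7 (consume 2 cart): sand=10
After 8 (consume 8 sand): sand=2
After 9 (gather 6 sand): sand=8
After 10 (gather 4 silk): sand=8 silk=4
After 11 (craft cart): cart=1 sand=8 silk=3
After 12 (consume 1 cart): sand=8 silk=3
After 13 (gather 5 silk): sand=8 silk=8
After 14 (craft cart): cart=1 sand=8 silk=7
After 15 (gather 2 sand): cart=1 sand=10 silk=7
After 16 (gather 3 sand): cart=1 sand=13 silk=7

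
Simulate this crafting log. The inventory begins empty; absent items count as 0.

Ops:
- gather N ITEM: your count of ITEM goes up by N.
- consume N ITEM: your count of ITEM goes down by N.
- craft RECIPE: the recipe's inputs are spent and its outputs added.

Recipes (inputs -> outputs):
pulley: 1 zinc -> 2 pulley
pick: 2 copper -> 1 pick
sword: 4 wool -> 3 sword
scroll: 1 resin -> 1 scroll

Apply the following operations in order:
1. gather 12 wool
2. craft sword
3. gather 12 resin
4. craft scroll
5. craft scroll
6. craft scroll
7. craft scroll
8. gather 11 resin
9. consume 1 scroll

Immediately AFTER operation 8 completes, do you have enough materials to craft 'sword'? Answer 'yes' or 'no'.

After 1 (gather 12 wool): wool=12
After 2 (craft sword): sword=3 wool=8
After 3 (gather 12 resin): resin=12 sword=3 wool=8
After 4 (craft scroll): resin=11 scroll=1 sword=3 wool=8
After 5 (craft scroll): resin=10 scroll=2 sword=3 wool=8
After 6 (craft scroll): resin=9 scroll=3 sword=3 wool=8
After 7 (craft scroll): resin=8 scroll=4 sword=3 wool=8
After 8 (gather 11 resin): resin=19 scroll=4 sword=3 wool=8

Answer: yes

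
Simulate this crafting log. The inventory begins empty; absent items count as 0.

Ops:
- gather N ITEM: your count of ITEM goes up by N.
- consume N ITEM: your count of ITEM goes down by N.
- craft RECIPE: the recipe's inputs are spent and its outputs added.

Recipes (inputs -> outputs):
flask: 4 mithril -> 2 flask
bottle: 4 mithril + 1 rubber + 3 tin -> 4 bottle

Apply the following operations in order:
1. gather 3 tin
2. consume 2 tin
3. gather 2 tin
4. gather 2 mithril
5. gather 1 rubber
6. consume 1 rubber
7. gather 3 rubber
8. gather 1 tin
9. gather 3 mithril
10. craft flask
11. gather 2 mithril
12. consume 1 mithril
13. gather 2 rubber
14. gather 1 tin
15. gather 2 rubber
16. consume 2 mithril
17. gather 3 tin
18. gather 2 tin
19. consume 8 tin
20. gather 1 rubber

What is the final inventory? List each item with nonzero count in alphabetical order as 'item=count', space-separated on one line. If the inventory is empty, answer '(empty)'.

Answer: flask=2 rubber=8 tin=2

Derivation:
After 1 (gather 3 tin): tin=3
After 2 (consume 2 tin): tin=1
After 3 (gather 2 tin): tin=3
After 4 (gather 2 mithril): mithril=2 tin=3
After 5 (gather 1 rubber): mithril=2 rubber=1 tin=3
After 6 (consume 1 rubber): mithril=2 tin=3
After 7 (gather 3 rubber): mithril=2 rubber=3 tin=3
After 8 (gather 1 tin): mithril=2 rubber=3 tin=4
After 9 (gather 3 mithril): mithril=5 rubber=3 tin=4
After 10 (craft flask): flask=2 mithril=1 rubber=3 tin=4
After 11 (gather 2 mithril): flask=2 mithril=3 rubber=3 tin=4
After 12 (consume 1 mithril): flask=2 mithril=2 rubber=3 tin=4
After 13 (gather 2 rubber): flask=2 mithril=2 rubber=5 tin=4
After 14 (gather 1 tin): flask=2 mithril=2 rubber=5 tin=5
After 15 (gather 2 rubber): flask=2 mithril=2 rubber=7 tin=5
After 16 (consume 2 mithril): flask=2 rubber=7 tin=5
After 17 (gather 3 tin): flask=2 rubber=7 tin=8
After 18 (gather 2 tin): flask=2 rubber=7 tin=10
After 19 (consume 8 tin): flask=2 rubber=7 tin=2
After 20 (gather 1 rubber): flask=2 rubber=8 tin=2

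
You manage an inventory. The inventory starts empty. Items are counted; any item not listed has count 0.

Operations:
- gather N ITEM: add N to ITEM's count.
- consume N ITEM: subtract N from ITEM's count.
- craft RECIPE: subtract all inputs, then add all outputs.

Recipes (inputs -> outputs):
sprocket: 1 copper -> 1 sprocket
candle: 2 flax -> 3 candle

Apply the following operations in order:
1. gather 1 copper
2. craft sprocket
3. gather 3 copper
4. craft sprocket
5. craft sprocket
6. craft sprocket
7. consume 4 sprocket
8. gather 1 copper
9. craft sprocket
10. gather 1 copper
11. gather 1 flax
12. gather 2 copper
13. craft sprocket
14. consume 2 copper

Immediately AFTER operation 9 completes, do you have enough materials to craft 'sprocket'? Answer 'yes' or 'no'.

Answer: no

Derivation:
After 1 (gather 1 copper): copper=1
After 2 (craft sprocket): sprocket=1
After 3 (gather 3 copper): copper=3 sprocket=1
After 4 (craft sprocket): copper=2 sprocket=2
After 5 (craft sprocket): copper=1 sprocket=3
After 6 (craft sprocket): sprocket=4
After 7 (consume 4 sprocket): (empty)
After 8 (gather 1 copper): copper=1
After 9 (craft sprocket): sprocket=1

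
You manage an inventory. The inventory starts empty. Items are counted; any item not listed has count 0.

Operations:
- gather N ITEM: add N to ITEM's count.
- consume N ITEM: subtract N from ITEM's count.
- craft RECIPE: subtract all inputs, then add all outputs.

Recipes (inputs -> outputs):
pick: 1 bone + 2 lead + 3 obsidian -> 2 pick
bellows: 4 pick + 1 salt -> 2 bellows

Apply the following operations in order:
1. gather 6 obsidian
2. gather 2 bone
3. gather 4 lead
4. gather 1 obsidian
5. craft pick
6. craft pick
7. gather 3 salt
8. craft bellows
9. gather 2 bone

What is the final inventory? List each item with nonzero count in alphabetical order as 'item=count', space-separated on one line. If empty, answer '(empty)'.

Answer: bellows=2 bone=2 obsidian=1 salt=2

Derivation:
After 1 (gather 6 obsidian): obsidian=6
After 2 (gather 2 bone): bone=2 obsidian=6
After 3 (gather 4 lead): bone=2 lead=4 obsidian=6
After 4 (gather 1 obsidian): bone=2 lead=4 obsidian=7
After 5 (craft pick): bone=1 lead=2 obsidian=4 pick=2
After 6 (craft pick): obsidian=1 pick=4
After 7 (gather 3 salt): obsidian=1 pick=4 salt=3
After 8 (craft bellows): bellows=2 obsidian=1 salt=2
After 9 (gather 2 bone): bellows=2 bone=2 obsidian=1 salt=2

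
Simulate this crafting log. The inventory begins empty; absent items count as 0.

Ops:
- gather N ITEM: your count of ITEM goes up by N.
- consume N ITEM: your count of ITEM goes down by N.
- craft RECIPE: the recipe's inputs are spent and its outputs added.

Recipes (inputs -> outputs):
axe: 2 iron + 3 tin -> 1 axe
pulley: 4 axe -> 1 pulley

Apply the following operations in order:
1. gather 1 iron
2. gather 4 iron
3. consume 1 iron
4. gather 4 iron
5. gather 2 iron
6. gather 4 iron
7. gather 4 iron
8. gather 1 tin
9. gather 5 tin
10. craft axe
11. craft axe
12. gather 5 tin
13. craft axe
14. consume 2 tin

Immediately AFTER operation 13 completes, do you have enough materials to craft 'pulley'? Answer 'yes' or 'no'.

After 1 (gather 1 iron): iron=1
After 2 (gather 4 iron): iron=5
After 3 (consume 1 iron): iron=4
After 4 (gather 4 iron): iron=8
After 5 (gather 2 iron): iron=10
After 6 (gather 4 iron): iron=14
After 7 (gather 4 iron): iron=18
After 8 (gather 1 tin): iron=18 tin=1
After 9 (gather 5 tin): iron=18 tin=6
After 10 (craft axe): axe=1 iron=16 tin=3
After 11 (craft axe): axe=2 iron=14
After 12 (gather 5 tin): axe=2 iron=14 tin=5
After 13 (craft axe): axe=3 iron=12 tin=2

Answer: no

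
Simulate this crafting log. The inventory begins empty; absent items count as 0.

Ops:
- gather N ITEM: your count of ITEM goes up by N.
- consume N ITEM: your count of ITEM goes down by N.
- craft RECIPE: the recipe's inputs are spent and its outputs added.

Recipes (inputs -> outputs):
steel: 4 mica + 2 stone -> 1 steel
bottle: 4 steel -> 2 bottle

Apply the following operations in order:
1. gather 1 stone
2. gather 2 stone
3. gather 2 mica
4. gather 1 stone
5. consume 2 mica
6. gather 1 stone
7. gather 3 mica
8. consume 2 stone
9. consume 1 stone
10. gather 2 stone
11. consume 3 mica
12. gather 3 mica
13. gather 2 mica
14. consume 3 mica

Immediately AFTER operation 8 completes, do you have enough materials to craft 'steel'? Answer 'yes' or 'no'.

Answer: no

Derivation:
After 1 (gather 1 stone): stone=1
After 2 (gather 2 stone): stone=3
After 3 (gather 2 mica): mica=2 stone=3
After 4 (gather 1 stone): mica=2 stone=4
After 5 (consume 2 mica): stone=4
After 6 (gather 1 stone): stone=5
After 7 (gather 3 mica): mica=3 stone=5
After 8 (consume 2 stone): mica=3 stone=3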